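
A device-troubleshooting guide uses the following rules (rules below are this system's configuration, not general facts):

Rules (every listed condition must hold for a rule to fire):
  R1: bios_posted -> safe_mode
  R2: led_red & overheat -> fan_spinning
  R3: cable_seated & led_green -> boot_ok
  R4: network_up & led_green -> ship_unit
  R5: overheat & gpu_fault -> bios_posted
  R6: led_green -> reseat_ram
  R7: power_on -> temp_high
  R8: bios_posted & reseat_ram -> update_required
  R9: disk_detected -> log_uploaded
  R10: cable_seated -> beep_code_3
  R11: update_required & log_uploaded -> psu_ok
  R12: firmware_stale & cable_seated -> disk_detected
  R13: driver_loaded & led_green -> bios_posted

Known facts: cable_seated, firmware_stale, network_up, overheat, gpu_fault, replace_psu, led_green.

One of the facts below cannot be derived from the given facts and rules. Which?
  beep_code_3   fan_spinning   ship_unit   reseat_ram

Round 1: R3 [cable_seated & led_green -> boot_ok]; R4 [network_up & led_green -> ship_unit]; R5 [overheat & gpu_fault -> bios_posted]; R6 [led_green -> reseat_ram]; R10 [cable_seated -> beep_code_3]; R12 [firmware_stale & cable_seated -> disk_detected]. Adds boot_ok, ship_unit, bios_posted, reseat_ram, beep_code_3, disk_detected.
Round 2: R1 [bios_posted -> safe_mode]; R8 [bios_posted & reseat_ram -> update_required]; R9 [disk_detected -> log_uploaded]. Adds safe_mode, update_required, log_uploaded.
Round 3: R11 [update_required & log_uploaded -> psu_ok]. Adds psu_ok.
Derived: reseat_ram (round 1), beep_code_3 (round 1), ship_unit (round 1). fan_spinning never appears in any round.

fan_spinning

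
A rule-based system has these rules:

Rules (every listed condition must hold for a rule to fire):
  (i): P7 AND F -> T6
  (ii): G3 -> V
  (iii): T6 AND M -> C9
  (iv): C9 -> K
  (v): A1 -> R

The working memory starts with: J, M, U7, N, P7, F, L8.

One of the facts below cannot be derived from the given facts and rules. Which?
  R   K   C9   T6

Round 1: (i) [P7 AND F -> T6]. Adds T6.
Round 2: (iii) [T6 AND M -> C9]. Adds C9.
Round 3: (iv) [C9 -> K]. Adds K.
Derived: K (round 3), T6 (round 1), C9 (round 2). R never appears in any round.

R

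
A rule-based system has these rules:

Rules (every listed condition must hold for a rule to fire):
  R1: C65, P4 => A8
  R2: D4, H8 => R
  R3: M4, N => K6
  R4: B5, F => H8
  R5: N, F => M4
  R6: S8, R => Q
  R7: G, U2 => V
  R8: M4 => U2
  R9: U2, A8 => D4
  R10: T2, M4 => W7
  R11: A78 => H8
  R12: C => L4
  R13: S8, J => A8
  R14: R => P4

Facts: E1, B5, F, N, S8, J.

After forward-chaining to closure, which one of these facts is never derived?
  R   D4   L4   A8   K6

L4

[1] R4 [B5, F => H8]; R5 [N, F => M4]; R13 [S8, J => A8]. ⇒ new: H8, M4, A8.
[2] R3 [M4, N => K6]; R8 [M4 => U2]. ⇒ new: K6, U2.
[3] R9 [U2, A8 => D4]. ⇒ new: D4.
[4] R2 [D4, H8 => R]. ⇒ new: R.
[5] R6 [S8, R => Q]; R14 [R => P4]. ⇒ new: Q, P4.
Derived: K6 (round 2), A8 (round 1), D4 (round 3), R (round 4). L4 never appears in any round.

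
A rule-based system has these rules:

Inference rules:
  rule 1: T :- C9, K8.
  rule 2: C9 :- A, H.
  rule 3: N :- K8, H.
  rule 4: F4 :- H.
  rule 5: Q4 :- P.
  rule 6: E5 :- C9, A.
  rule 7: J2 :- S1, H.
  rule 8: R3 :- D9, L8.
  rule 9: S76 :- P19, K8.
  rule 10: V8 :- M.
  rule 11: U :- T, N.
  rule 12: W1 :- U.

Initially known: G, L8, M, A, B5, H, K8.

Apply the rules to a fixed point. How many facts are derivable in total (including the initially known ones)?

[1] rule 2 [C9 :- A, H.]; rule 3 [N :- K8, H.]; rule 4 [F4 :- H.]; rule 10 [V8 :- M.]. ⇒ new: C9, N, F4, V8.
[2] rule 1 [T :- C9, K8.]; rule 6 [E5 :- C9, A.]. ⇒ new: T, E5.
[3] rule 11 [U :- T, N.]. ⇒ new: U.
[4] rule 12 [W1 :- U.]. ⇒ new: W1.
Closure: {A, B5, C9, E5, F4, G, H, K8, L8, M, N, T, U, V8, W1} — 15 facts.

15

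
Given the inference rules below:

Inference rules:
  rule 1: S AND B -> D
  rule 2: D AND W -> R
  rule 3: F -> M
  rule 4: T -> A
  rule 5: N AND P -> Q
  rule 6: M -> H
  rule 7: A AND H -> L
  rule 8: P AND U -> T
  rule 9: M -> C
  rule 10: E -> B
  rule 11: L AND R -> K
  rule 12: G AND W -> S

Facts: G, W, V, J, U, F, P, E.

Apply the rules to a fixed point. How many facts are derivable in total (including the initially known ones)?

19

Round 1 — rule 3, rule 8, rule 10, rule 12, derive M, T, B, S.
Round 2 — rule 1, rule 4, rule 6, rule 9, derive D, A, H, C.
Round 3 — rule 2, rule 7, derive R, L.
Round 4 — rule 11, derive K.
Closure: {A, B, C, D, E, F, G, H, J, K, L, M, P, R, S, T, U, V, W} — 19 facts.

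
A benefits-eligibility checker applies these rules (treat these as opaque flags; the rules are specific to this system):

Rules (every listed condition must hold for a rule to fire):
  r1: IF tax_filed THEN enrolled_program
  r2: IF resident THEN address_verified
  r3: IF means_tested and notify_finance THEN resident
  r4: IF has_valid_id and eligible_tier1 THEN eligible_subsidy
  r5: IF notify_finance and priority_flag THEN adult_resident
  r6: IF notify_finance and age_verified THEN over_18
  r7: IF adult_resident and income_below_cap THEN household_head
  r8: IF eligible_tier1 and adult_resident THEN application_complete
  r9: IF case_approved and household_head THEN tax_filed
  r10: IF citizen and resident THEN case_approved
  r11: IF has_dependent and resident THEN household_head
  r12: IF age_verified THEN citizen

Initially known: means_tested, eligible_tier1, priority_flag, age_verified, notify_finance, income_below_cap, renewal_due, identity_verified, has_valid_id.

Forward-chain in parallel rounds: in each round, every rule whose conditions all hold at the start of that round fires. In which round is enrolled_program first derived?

Round 1 — r3, r4, r5, r6, r12, derive resident, eligible_subsidy, adult_resident, over_18, citizen.
Round 2 — r2, r7, r8, r10, derive address_verified, household_head, application_complete, case_approved.
Round 3 — r9, derive tax_filed.
Round 4 — r1, derive enrolled_program.
enrolled_program first appears in round 4.

4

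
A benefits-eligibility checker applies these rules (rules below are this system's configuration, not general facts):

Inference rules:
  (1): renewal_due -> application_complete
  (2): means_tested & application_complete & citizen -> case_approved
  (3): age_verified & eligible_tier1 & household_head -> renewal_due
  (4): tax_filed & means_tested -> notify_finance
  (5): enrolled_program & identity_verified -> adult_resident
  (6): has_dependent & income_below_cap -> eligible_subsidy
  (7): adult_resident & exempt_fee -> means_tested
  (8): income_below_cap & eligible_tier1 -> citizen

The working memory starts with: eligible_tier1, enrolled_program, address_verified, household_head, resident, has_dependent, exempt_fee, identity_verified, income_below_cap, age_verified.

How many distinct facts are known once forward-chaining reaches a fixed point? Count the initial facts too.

17

Round 1 fires (3), (5), (6), (8), giving renewal_due, adult_resident, eligible_subsidy, citizen.
Round 2 fires (1), (7), giving application_complete, means_tested.
Round 3 fires (2), giving case_approved.
Closure: {address_verified, adult_resident, age_verified, application_complete, case_approved, citizen, eligible_subsidy, eligible_tier1, enrolled_program, exempt_fee, has_dependent, household_head, identity_verified, income_below_cap, means_tested, renewal_due, resident} — 17 facts.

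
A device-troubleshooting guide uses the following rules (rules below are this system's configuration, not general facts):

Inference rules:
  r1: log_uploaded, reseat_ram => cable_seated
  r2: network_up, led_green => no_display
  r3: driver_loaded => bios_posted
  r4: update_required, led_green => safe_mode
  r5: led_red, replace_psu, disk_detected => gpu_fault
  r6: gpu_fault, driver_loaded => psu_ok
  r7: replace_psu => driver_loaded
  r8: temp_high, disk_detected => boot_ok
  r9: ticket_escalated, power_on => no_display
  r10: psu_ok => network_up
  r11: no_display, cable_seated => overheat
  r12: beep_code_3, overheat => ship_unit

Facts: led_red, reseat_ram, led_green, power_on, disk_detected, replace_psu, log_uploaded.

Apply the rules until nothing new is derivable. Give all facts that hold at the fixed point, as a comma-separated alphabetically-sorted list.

bios_posted, cable_seated, disk_detected, driver_loaded, gpu_fault, led_green, led_red, log_uploaded, network_up, no_display, overheat, power_on, psu_ok, replace_psu, reseat_ram

Round 1: r1 [log_uploaded, reseat_ram => cable_seated]; r5 [led_red, replace_psu, disk_detected => gpu_fault]; r7 [replace_psu => driver_loaded]. New: cable_seated, gpu_fault, driver_loaded.
Round 2: r3 [driver_loaded => bios_posted]; r6 [gpu_fault, driver_loaded => psu_ok]. New: bios_posted, psu_ok.
Round 3: r10 [psu_ok => network_up]. New: network_up.
Round 4: r2 [network_up, led_green => no_display]. New: no_display.
Round 5: r11 [no_display, cable_seated => overheat]. New: overheat.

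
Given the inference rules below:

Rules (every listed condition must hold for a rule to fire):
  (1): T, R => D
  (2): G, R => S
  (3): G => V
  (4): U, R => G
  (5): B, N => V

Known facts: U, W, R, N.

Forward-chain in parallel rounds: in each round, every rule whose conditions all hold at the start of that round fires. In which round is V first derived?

2

Round 1: (4) [U, R => G]. Adds G.
Round 2: (2) [G, R => S]; (3) [G => V]. Adds S, V.
V first appears in round 2.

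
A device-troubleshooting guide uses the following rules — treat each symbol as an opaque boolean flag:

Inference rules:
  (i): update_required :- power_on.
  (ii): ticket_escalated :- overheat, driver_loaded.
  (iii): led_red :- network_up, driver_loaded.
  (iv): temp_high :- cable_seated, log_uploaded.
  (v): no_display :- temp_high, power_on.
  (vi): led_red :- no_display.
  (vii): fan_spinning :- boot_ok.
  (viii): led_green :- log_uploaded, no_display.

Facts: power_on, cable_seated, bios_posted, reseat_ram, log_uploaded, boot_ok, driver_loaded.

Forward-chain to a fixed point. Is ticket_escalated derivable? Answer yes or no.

no

Round 1: (i) [update_required :- power_on.]; (iv) [temp_high :- cable_seated, log_uploaded.]; (vii) [fan_spinning :- boot_ok.]. Adds update_required, temp_high, fan_spinning.
Round 2: (v) [no_display :- temp_high, power_on.]. Adds no_display.
Round 3: (vi) [led_red :- no_display.]; (viii) [led_green :- log_uploaded, no_display.]. Adds led_red, led_green.
Fixed point reached. ticket_escalated is concluded only by (ii); (ii) needs overheat (never derived).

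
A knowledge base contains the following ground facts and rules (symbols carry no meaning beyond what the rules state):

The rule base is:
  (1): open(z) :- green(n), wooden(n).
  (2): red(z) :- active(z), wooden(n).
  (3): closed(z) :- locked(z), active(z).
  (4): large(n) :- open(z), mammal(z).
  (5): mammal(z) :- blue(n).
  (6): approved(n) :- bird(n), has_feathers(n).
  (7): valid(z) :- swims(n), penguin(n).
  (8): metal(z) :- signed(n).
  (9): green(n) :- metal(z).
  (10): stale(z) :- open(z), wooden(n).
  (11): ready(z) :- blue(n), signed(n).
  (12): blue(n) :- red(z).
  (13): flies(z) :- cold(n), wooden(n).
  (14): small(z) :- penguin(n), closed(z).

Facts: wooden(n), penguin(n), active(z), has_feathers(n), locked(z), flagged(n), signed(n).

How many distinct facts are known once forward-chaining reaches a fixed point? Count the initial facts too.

18

Round 1 fires (2), (3), (8), giving red(z), closed(z), metal(z).
Round 2 fires (9), (12), (14), giving green(n), blue(n), small(z).
Round 3 fires (1), (5), (11), giving open(z), mammal(z), ready(z).
Round 4 fires (4), (10), giving large(n), stale(z).
Closure: {active(z), blue(n), closed(z), flagged(n), green(n), has_feathers(n), large(n), locked(z), mammal(z), metal(z), open(z), penguin(n), ready(z), red(z), signed(n), small(z), stale(z), wooden(n)} — 18 facts.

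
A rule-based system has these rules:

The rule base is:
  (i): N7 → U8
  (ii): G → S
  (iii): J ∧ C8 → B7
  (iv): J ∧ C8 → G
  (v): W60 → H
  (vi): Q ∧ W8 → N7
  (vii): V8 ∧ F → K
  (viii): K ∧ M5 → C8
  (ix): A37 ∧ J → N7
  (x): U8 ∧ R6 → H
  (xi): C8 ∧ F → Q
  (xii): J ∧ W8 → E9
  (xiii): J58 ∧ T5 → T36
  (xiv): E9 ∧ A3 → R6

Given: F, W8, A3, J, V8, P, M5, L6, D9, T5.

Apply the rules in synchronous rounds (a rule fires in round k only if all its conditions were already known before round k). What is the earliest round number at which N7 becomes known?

[1] (vii) [V8 ∧ F → K]; (xii) [J ∧ W8 → E9]. ⇒ new: K, E9.
[2] (viii) [K ∧ M5 → C8]; (xiv) [E9 ∧ A3 → R6]. ⇒ new: C8, R6.
[3] (iii) [J ∧ C8 → B7]; (iv) [J ∧ C8 → G]; (xi) [C8 ∧ F → Q]. ⇒ new: B7, G, Q.
[4] (ii) [G → S]; (vi) [Q ∧ W8 → N7]. ⇒ new: S, N7.
N7 first appears in round 4.

4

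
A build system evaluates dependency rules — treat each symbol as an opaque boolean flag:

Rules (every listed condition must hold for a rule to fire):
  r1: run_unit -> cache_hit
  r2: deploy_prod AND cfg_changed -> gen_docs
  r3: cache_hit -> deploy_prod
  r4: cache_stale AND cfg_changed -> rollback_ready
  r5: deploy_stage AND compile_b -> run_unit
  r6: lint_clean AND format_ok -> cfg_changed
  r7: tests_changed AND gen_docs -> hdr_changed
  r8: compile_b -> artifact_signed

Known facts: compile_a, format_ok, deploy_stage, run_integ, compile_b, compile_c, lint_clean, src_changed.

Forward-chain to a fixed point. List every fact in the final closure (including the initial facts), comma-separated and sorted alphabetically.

[1] r5 [deploy_stage AND compile_b -> run_unit]; r6 [lint_clean AND format_ok -> cfg_changed]; r8 [compile_b -> artifact_signed]. ⇒ new: run_unit, cfg_changed, artifact_signed.
[2] r1 [run_unit -> cache_hit]. ⇒ new: cache_hit.
[3] r3 [cache_hit -> deploy_prod]. ⇒ new: deploy_prod.
[4] r2 [deploy_prod AND cfg_changed -> gen_docs]. ⇒ new: gen_docs.

artifact_signed, cache_hit, cfg_changed, compile_a, compile_b, compile_c, deploy_prod, deploy_stage, format_ok, gen_docs, lint_clean, run_integ, run_unit, src_changed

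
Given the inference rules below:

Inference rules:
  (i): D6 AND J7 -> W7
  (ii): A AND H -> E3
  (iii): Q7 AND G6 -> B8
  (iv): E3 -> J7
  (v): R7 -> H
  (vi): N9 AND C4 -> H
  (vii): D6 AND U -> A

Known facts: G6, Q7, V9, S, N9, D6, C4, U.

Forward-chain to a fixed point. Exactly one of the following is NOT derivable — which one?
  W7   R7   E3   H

R7

[1] (iii) [Q7 AND G6 -> B8]; (vi) [N9 AND C4 -> H]; (vii) [D6 AND U -> A]. ⇒ new: B8, H, A.
[2] (ii) [A AND H -> E3]. ⇒ new: E3.
[3] (iv) [E3 -> J7]. ⇒ new: J7.
[4] (i) [D6 AND J7 -> W7]. ⇒ new: W7.
Derived: E3 (round 2), W7 (round 4), H (round 1). R7 never appears in any round.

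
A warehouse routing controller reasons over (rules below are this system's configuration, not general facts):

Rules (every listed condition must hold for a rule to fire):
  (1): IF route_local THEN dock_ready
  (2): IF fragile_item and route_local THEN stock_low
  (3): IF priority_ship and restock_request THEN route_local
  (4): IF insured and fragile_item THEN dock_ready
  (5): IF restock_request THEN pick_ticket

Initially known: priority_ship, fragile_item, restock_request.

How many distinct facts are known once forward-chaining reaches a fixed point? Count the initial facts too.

Round 1 — (3), (5), derive route_local, pick_ticket.
Round 2 — (1), (2), derive dock_ready, stock_low.
Closure: {dock_ready, fragile_item, pick_ticket, priority_ship, restock_request, route_local, stock_low} — 7 facts.

7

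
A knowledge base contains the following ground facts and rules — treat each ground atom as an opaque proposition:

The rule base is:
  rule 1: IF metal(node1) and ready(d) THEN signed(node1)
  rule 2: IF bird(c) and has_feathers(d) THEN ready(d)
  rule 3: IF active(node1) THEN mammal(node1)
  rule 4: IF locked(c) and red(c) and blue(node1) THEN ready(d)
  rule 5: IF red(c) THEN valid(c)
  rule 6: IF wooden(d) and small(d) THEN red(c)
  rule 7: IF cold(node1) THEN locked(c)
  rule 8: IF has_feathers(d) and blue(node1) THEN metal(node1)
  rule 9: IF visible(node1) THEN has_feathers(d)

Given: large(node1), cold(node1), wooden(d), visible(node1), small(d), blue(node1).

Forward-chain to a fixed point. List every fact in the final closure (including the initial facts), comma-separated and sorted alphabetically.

Round 1 — rule 6, rule 7, rule 9, derive red(c), locked(c), has_feathers(d).
Round 2 — rule 4, rule 5, rule 8, derive ready(d), valid(c), metal(node1).
Round 3 — rule 1, derive signed(node1).

blue(node1), cold(node1), has_feathers(d), large(node1), locked(c), metal(node1), ready(d), red(c), signed(node1), small(d), valid(c), visible(node1), wooden(d)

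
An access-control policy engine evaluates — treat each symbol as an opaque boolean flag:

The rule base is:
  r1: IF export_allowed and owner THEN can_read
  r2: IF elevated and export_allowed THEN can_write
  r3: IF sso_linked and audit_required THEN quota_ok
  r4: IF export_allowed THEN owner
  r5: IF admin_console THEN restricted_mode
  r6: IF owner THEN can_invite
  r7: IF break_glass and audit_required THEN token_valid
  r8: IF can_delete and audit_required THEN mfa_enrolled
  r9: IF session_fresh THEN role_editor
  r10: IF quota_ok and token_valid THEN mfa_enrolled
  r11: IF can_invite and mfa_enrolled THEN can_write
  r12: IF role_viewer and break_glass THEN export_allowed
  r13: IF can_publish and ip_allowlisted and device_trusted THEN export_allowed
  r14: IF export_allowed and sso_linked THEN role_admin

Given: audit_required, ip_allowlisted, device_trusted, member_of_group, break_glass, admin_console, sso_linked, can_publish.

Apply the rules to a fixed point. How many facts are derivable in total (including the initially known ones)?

18

[1] r3 [IF sso_linked and audit_required THEN quota_ok]; r5 [IF admin_console THEN restricted_mode]; r7 [IF break_glass and audit_required THEN token_valid]; r13 [IF can_publish and ip_allowlisted and device_trusted THEN export_allowed]. ⇒ new: quota_ok, restricted_mode, token_valid, export_allowed.
[2] r4 [IF export_allowed THEN owner]; r10 [IF quota_ok and token_valid THEN mfa_enrolled]; r14 [IF export_allowed and sso_linked THEN role_admin]. ⇒ new: owner, mfa_enrolled, role_admin.
[3] r1 [IF export_allowed and owner THEN can_read]; r6 [IF owner THEN can_invite]. ⇒ new: can_read, can_invite.
[4] r11 [IF can_invite and mfa_enrolled THEN can_write]. ⇒ new: can_write.
Closure: {admin_console, audit_required, break_glass, can_invite, can_publish, can_read, can_write, device_trusted, export_allowed, ip_allowlisted, member_of_group, mfa_enrolled, owner, quota_ok, restricted_mode, role_admin, sso_linked, token_valid} — 18 facts.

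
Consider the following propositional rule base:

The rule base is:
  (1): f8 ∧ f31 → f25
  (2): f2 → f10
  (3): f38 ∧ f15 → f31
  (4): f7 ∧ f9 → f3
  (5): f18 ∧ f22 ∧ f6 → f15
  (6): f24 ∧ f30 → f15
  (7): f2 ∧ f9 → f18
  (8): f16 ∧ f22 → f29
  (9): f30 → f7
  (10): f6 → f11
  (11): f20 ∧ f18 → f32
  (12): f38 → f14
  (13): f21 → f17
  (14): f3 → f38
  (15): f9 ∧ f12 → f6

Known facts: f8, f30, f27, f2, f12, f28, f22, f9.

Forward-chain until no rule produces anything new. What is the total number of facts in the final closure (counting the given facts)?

19

Round 1 fires (2), (7), (9), (15), giving f10, f18, f7, f6.
Round 2 fires (4), (5), (10), giving f3, f15, f11.
Round 3 fires (14), giving f38.
Round 4 fires (3), (12), giving f31, f14.
Round 5 fires (1), giving f25.
Closure: {f10, f11, f12, f14, f15, f18, f2, f22, f25, f27, f28, f3, f30, f31, f38, f6, f7, f8, f9} — 19 facts.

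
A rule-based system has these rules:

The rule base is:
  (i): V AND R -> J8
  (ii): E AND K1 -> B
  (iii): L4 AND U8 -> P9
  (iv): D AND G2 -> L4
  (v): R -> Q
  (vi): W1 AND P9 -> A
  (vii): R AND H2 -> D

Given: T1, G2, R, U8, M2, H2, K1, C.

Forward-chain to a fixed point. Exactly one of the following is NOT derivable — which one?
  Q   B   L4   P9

B

Round 1 — (v), (vii), derive Q, D.
Round 2 — (iv), derive L4.
Round 3 — (iii), derive P9.
Derived: L4 (round 2), P9 (round 3), Q (round 1). B never appears in any round.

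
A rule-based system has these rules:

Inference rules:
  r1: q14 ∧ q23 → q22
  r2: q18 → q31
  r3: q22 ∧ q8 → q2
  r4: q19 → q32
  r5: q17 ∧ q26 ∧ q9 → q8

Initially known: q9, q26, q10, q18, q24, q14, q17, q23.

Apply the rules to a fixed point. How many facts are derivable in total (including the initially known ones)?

12

Round 1 — r1, r2, r5, derive q22, q31, q8.
Round 2 — r3, derive q2.
Closure: {q10, q14, q17, q18, q2, q22, q23, q24, q26, q31, q8, q9} — 12 facts.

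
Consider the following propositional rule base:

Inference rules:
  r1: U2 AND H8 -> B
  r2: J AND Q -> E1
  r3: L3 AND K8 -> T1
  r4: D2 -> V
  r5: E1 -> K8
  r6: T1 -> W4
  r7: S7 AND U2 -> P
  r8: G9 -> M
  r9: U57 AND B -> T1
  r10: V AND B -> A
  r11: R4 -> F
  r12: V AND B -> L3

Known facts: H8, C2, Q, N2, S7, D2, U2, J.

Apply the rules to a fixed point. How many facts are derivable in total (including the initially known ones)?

Round 1 — r1, r2, r4, r7, derive B, E1, V, P.
Round 2 — r5, r10, r12, derive K8, A, L3.
Round 3 — r3, derive T1.
Round 4 — r6, derive W4.
Closure: {A, B, C2, D2, E1, H8, J, K8, L3, N2, P, Q, S7, T1, U2, V, W4} — 17 facts.

17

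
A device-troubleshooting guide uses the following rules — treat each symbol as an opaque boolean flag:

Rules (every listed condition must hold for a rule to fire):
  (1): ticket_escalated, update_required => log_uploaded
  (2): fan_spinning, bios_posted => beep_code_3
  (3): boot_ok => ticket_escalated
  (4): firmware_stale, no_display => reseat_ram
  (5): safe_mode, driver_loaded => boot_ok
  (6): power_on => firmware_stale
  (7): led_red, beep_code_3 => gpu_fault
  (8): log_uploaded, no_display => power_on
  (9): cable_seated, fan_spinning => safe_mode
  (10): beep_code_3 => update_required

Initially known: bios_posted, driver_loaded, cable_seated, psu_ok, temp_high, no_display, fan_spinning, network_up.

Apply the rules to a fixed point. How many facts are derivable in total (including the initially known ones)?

Round 1 fires (2), (9), giving beep_code_3, safe_mode.
Round 2 fires (5), (10), giving boot_ok, update_required.
Round 3 fires (3), giving ticket_escalated.
Round 4 fires (1), giving log_uploaded.
Round 5 fires (8), giving power_on.
Round 6 fires (6), giving firmware_stale.
Round 7 fires (4), giving reseat_ram.
Closure: {beep_code_3, bios_posted, boot_ok, cable_seated, driver_loaded, fan_spinning, firmware_stale, log_uploaded, network_up, no_display, power_on, psu_ok, reseat_ram, safe_mode, temp_high, ticket_escalated, update_required} — 17 facts.

17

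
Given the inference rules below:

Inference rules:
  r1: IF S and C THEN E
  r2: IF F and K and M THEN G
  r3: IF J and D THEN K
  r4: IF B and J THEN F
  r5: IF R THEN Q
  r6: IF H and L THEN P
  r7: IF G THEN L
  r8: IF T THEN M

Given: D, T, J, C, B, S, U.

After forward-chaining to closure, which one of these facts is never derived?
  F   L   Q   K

Round 1: r1 [IF S and C THEN E]; r3 [IF J and D THEN K]; r4 [IF B and J THEN F]; r8 [IF T THEN M]. Adds E, K, F, M.
Round 2: r2 [IF F and K and M THEN G]. Adds G.
Round 3: r7 [IF G THEN L]. Adds L.
Derived: K (round 1), F (round 1), L (round 3). Q never appears in any round.

Q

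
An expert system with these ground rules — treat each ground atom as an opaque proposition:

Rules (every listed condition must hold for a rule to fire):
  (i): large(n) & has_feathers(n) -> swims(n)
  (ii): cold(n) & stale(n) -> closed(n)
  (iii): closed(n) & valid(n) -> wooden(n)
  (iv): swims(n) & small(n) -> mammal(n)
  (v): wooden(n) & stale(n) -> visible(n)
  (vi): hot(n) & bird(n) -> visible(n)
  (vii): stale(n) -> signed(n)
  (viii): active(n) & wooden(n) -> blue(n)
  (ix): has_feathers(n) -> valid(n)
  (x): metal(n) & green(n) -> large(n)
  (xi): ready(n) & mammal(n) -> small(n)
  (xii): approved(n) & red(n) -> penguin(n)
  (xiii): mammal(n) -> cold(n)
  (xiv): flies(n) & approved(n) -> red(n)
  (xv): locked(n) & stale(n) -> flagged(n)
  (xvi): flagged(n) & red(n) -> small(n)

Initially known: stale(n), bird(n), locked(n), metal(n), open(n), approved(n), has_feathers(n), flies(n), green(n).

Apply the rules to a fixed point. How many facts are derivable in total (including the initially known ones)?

22

Round 1: (vii) [stale(n) -> signed(n)]; (ix) [has_feathers(n) -> valid(n)]; (x) [metal(n) & green(n) -> large(n)]; (xiv) [flies(n) & approved(n) -> red(n)]; (xv) [locked(n) & stale(n) -> flagged(n)]. New: signed(n), valid(n), large(n), red(n), flagged(n).
Round 2: (i) [large(n) & has_feathers(n) -> swims(n)]; (xii) [approved(n) & red(n) -> penguin(n)]; (xvi) [flagged(n) & red(n) -> small(n)]. New: swims(n), penguin(n), small(n).
Round 3: (iv) [swims(n) & small(n) -> mammal(n)]. New: mammal(n).
Round 4: (xiii) [mammal(n) -> cold(n)]. New: cold(n).
Round 5: (ii) [cold(n) & stale(n) -> closed(n)]. New: closed(n).
Round 6: (iii) [closed(n) & valid(n) -> wooden(n)]. New: wooden(n).
Round 7: (v) [wooden(n) & stale(n) -> visible(n)]. New: visible(n).
Closure: {approved(n), bird(n), closed(n), cold(n), flagged(n), flies(n), green(n), has_feathers(n), large(n), locked(n), mammal(n), metal(n), open(n), penguin(n), red(n), signed(n), small(n), stale(n), swims(n), valid(n), visible(n), wooden(n)} — 22 facts.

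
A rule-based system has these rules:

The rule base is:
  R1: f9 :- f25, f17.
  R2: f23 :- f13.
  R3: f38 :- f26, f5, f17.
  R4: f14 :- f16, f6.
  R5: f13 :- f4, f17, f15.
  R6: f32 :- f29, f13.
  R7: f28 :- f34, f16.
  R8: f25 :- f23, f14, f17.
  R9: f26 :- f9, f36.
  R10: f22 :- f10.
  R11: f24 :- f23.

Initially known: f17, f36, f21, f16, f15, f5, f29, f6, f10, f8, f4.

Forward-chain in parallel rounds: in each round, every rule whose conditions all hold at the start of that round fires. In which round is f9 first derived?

Round 1: R4 [f14 :- f16, f6.]; R5 [f13 :- f4, f17, f15.]; R10 [f22 :- f10.]. Adds f14, f13, f22.
Round 2: R2 [f23 :- f13.]; R6 [f32 :- f29, f13.]. Adds f23, f32.
Round 3: R8 [f25 :- f23, f14, f17.]; R11 [f24 :- f23.]. Adds f25, f24.
Round 4: R1 [f9 :- f25, f17.]. Adds f9.
f9 first appears in round 4.

4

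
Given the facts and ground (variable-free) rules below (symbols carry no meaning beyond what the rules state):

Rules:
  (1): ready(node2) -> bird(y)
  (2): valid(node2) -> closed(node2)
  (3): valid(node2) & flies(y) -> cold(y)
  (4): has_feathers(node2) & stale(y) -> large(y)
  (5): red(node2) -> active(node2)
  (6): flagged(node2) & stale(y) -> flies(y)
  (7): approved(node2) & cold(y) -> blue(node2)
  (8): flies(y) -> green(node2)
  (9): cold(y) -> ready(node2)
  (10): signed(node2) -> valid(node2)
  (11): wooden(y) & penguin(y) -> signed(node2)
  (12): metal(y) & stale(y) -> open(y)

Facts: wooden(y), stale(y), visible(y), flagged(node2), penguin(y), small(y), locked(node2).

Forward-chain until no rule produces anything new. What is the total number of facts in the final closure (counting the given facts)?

[1] (6) [flagged(node2) & stale(y) -> flies(y)]; (11) [wooden(y) & penguin(y) -> signed(node2)]. ⇒ new: flies(y), signed(node2).
[2] (8) [flies(y) -> green(node2)]; (10) [signed(node2) -> valid(node2)]. ⇒ new: green(node2), valid(node2).
[3] (2) [valid(node2) -> closed(node2)]; (3) [valid(node2) & flies(y) -> cold(y)]. ⇒ new: closed(node2), cold(y).
[4] (9) [cold(y) -> ready(node2)]. ⇒ new: ready(node2).
[5] (1) [ready(node2) -> bird(y)]. ⇒ new: bird(y).
Closure: {bird(y), closed(node2), cold(y), flagged(node2), flies(y), green(node2), locked(node2), penguin(y), ready(node2), signed(node2), small(y), stale(y), valid(node2), visible(y), wooden(y)} — 15 facts.

15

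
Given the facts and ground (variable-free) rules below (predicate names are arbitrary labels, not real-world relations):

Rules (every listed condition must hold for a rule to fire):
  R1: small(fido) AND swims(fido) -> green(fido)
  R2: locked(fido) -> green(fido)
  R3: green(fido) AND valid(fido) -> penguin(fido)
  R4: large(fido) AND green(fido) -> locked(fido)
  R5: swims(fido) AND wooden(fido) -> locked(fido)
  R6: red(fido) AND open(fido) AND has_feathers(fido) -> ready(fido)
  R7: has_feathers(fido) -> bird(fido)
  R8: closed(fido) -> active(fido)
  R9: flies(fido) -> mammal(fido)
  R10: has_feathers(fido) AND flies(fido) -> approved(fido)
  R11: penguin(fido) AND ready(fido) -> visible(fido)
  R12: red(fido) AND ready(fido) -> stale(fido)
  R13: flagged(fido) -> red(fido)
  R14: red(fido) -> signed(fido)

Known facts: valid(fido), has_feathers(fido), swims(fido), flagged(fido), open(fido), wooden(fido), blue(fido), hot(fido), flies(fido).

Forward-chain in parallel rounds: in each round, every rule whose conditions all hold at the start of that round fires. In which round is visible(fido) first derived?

Round 1: R5 [swims(fido) AND wooden(fido) -> locked(fido)]; R7 [has_feathers(fido) -> bird(fido)]; R9 [flies(fido) -> mammal(fido)]; R10 [has_feathers(fido) AND flies(fido) -> approved(fido)]; R13 [flagged(fido) -> red(fido)]. Adds locked(fido), bird(fido), mammal(fido), approved(fido), red(fido).
Round 2: R2 [locked(fido) -> green(fido)]; R6 [red(fido) AND open(fido) AND has_feathers(fido) -> ready(fido)]; R14 [red(fido) -> signed(fido)]. Adds green(fido), ready(fido), signed(fido).
Round 3: R3 [green(fido) AND valid(fido) -> penguin(fido)]; R12 [red(fido) AND ready(fido) -> stale(fido)]. Adds penguin(fido), stale(fido).
Round 4: R11 [penguin(fido) AND ready(fido) -> visible(fido)]. Adds visible(fido).
visible(fido) first appears in round 4.

4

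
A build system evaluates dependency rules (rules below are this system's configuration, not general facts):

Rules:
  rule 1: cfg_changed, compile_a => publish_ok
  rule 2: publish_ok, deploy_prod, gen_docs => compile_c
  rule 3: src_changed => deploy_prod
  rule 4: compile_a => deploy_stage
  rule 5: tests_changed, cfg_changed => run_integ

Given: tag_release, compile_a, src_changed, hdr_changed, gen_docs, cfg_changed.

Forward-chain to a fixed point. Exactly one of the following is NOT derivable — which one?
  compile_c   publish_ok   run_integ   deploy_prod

Round 1: rule 1 [cfg_changed, compile_a => publish_ok]; rule 3 [src_changed => deploy_prod]; rule 4 [compile_a => deploy_stage]. Adds publish_ok, deploy_prod, deploy_stage.
Round 2: rule 2 [publish_ok, deploy_prod, gen_docs => compile_c]. Adds compile_c.
Derived: deploy_prod (round 1), compile_c (round 2), publish_ok (round 1). run_integ never appears in any round.

run_integ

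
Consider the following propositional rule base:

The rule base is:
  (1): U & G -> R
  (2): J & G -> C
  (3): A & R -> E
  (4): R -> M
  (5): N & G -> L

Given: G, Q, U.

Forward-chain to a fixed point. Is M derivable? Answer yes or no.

Round 1: (1) [U & G -> R]. New: R.
Round 2: (4) [R -> M]. New: M.
M appears in round 2, so it is derivable.

yes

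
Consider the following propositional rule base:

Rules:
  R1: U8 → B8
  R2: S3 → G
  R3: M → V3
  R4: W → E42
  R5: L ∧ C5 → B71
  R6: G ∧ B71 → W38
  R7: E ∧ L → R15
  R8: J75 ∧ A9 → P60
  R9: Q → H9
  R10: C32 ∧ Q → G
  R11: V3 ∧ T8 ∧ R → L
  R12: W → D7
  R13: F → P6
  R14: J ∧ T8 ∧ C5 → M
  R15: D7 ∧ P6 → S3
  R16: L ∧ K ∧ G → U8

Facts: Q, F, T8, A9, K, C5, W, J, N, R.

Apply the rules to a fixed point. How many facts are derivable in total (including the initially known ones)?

Round 1 fires R4, R9, R12, R13, R14, giving E42, H9, D7, P6, M.
Round 2 fires R3, R15, giving V3, S3.
Round 3 fires R2, R11, giving G, L.
Round 4 fires R5, R16, giving B71, U8.
Round 5 fires R1, R6, giving B8, W38.
Closure: {A9, B71, B8, C5, D7, E42, F, G, H9, J, K, L, M, N, P6, Q, R, S3, T8, U8, V3, W, W38} — 23 facts.

23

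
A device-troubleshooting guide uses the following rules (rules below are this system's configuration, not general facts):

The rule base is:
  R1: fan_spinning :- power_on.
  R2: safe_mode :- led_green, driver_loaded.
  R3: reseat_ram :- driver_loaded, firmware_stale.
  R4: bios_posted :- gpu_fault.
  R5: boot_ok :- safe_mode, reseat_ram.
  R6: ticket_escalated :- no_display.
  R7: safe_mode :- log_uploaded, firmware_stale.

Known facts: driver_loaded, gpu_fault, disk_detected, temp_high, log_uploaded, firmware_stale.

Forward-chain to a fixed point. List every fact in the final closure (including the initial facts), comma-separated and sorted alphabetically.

Round 1 — R3, R4, R7, derive reseat_ram, bios_posted, safe_mode.
Round 2 — R5, derive boot_ok.

bios_posted, boot_ok, disk_detected, driver_loaded, firmware_stale, gpu_fault, log_uploaded, reseat_ram, safe_mode, temp_high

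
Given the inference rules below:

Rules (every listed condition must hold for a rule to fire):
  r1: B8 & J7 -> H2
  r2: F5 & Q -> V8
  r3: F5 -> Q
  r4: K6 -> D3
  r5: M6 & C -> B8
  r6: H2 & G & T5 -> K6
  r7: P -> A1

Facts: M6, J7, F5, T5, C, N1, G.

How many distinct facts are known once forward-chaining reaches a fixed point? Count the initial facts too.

13

Round 1 — r3, r5, derive Q, B8.
Round 2 — r1, r2, derive H2, V8.
Round 3 — r6, derive K6.
Round 4 — r4, derive D3.
Closure: {B8, C, D3, F5, G, H2, J7, K6, M6, N1, Q, T5, V8} — 13 facts.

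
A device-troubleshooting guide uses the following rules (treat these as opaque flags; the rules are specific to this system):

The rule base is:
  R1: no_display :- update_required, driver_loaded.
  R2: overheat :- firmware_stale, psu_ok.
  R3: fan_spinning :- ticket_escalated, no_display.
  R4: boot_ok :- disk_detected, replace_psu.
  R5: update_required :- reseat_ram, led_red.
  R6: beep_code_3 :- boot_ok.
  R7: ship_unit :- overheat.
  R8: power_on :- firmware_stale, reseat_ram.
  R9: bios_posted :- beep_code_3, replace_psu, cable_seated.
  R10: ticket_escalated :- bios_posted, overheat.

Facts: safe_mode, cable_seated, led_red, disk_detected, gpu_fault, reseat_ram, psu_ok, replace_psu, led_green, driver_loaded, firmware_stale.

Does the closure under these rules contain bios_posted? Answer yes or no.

yes

Round 1 — R2, R4, R5, R8, derive overheat, boot_ok, update_required, power_on.
Round 2 — R1, R6, R7, derive no_display, beep_code_3, ship_unit.
Round 3 — R9, derive bios_posted.
Round 4 — R10, derive ticket_escalated.
Round 5 — R3, derive fan_spinning.
bios_posted appears in round 3, so it is derivable.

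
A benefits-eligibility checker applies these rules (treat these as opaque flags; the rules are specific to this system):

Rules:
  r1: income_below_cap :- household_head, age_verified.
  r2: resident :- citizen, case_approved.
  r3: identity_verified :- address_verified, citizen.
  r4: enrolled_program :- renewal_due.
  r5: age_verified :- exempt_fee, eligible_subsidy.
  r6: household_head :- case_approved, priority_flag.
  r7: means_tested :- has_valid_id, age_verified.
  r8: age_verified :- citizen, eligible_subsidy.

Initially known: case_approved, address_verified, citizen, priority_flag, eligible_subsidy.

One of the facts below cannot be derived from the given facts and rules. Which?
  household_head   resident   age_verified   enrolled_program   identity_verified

enrolled_program

Round 1 fires r2, r3, r6, r8, giving resident, identity_verified, household_head, age_verified.
Round 2 fires r1, giving income_below_cap.
Derived: age_verified (round 1), household_head (round 1), identity_verified (round 1), resident (round 1). enrolled_program never appears in any round.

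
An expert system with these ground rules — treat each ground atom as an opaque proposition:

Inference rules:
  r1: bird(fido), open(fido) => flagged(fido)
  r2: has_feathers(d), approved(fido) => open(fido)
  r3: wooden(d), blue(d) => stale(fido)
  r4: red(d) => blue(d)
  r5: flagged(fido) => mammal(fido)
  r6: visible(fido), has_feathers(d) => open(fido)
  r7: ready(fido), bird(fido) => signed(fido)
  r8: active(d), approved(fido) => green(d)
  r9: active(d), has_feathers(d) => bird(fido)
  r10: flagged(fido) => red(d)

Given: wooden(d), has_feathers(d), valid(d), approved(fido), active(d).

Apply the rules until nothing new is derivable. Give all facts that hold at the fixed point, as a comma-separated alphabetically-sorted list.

active(d), approved(fido), bird(fido), blue(d), flagged(fido), green(d), has_feathers(d), mammal(fido), open(fido), red(d), stale(fido), valid(d), wooden(d)

Round 1: r2 [has_feathers(d), approved(fido) => open(fido)]; r8 [active(d), approved(fido) => green(d)]; r9 [active(d), has_feathers(d) => bird(fido)]. Adds open(fido), green(d), bird(fido).
Round 2: r1 [bird(fido), open(fido) => flagged(fido)]. Adds flagged(fido).
Round 3: r5 [flagged(fido) => mammal(fido)]; r10 [flagged(fido) => red(d)]. Adds mammal(fido), red(d).
Round 4: r4 [red(d) => blue(d)]. Adds blue(d).
Round 5: r3 [wooden(d), blue(d) => stale(fido)]. Adds stale(fido).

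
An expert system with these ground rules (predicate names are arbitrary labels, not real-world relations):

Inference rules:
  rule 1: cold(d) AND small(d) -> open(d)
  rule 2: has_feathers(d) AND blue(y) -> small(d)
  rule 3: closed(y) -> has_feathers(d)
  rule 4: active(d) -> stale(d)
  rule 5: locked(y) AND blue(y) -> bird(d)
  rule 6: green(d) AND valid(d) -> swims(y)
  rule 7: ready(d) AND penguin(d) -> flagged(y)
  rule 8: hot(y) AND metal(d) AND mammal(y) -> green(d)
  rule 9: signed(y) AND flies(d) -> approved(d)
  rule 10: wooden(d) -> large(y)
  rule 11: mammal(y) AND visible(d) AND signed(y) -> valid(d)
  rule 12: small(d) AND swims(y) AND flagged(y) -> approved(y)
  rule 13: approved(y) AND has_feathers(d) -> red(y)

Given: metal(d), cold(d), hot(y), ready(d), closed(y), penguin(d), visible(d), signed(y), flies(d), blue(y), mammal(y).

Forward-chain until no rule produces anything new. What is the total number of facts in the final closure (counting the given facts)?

21

Round 1 — rule 3, rule 7, rule 8, rule 9, rule 11, derive has_feathers(d), flagged(y), green(d), approved(d), valid(d).
Round 2 — rule 2, rule 6, derive small(d), swims(y).
Round 3 — rule 1, rule 12, derive open(d), approved(y).
Round 4 — rule 13, derive red(y).
Closure: {approved(d), approved(y), blue(y), closed(y), cold(d), flagged(y), flies(d), green(d), has_feathers(d), hot(y), mammal(y), metal(d), open(d), penguin(d), ready(d), red(y), signed(y), small(d), swims(y), valid(d), visible(d)} — 21 facts.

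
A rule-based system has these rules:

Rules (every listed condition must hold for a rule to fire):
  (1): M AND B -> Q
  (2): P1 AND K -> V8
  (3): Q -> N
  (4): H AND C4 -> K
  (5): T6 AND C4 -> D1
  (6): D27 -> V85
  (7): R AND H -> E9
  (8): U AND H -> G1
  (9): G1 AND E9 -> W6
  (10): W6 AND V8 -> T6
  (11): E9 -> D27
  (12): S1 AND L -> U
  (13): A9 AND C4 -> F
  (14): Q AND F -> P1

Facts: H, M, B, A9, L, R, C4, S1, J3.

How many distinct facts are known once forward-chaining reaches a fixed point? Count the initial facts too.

Round 1: (1) [M AND B -> Q]; (4) [H AND C4 -> K]; (7) [R AND H -> E9]; (12) [S1 AND L -> U]; (13) [A9 AND C4 -> F]. New: Q, K, E9, U, F.
Round 2: (3) [Q -> N]; (8) [U AND H -> G1]; (11) [E9 -> D27]; (14) [Q AND F -> P1]. New: N, G1, D27, P1.
Round 3: (2) [P1 AND K -> V8]; (6) [D27 -> V85]; (9) [G1 AND E9 -> W6]. New: V8, V85, W6.
Round 4: (10) [W6 AND V8 -> T6]. New: T6.
Round 5: (5) [T6 AND C4 -> D1]. New: D1.
Closure: {A9, B, C4, D1, D27, E9, F, G1, H, J3, K, L, M, N, P1, Q, R, S1, T6, U, V8, V85, W6} — 23 facts.

23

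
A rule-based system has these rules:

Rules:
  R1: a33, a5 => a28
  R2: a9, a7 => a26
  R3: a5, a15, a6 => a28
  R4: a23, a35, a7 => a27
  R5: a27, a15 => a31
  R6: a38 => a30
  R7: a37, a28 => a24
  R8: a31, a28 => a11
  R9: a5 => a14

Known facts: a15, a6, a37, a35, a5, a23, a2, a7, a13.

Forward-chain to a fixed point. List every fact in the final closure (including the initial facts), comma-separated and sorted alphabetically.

a11, a13, a14, a15, a2, a23, a24, a27, a28, a31, a35, a37, a5, a6, a7

Round 1 — R3, R4, R9, derive a28, a27, a14.
Round 2 — R5, R7, derive a31, a24.
Round 3 — R8, derive a11.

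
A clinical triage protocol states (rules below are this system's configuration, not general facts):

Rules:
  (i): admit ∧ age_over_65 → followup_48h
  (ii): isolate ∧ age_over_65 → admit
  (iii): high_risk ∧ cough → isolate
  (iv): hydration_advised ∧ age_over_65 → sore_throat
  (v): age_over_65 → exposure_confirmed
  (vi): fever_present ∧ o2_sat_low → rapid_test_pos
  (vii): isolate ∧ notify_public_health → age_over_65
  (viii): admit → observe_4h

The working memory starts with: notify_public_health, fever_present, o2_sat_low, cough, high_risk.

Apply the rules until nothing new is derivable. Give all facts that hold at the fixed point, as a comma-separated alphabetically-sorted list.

Round 1: (iii) [high_risk ∧ cough → isolate]; (vi) [fever_present ∧ o2_sat_low → rapid_test_pos]. New: isolate, rapid_test_pos.
Round 2: (vii) [isolate ∧ notify_public_health → age_over_65]. New: age_over_65.
Round 3: (ii) [isolate ∧ age_over_65 → admit]; (v) [age_over_65 → exposure_confirmed]. New: admit, exposure_confirmed.
Round 4: (i) [admit ∧ age_over_65 → followup_48h]; (viii) [admit → observe_4h]. New: followup_48h, observe_4h.

admit, age_over_65, cough, exposure_confirmed, fever_present, followup_48h, high_risk, isolate, notify_public_health, o2_sat_low, observe_4h, rapid_test_pos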